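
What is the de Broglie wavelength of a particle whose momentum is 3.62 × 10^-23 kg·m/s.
1.83 × 10^-11 m

Using the de Broglie relation λ = h/p:

λ = h/p
λ = (6.626 × 10^-34 J·s) / (3.62 × 10^-23 kg·m/s)
λ = 1.83 × 10^-11 m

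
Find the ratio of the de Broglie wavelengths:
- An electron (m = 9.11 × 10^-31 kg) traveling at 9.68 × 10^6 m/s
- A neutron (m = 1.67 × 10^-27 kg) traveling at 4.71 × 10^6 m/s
λ₁/λ₂ = 892

Using λ = h/(mv):

λ₁ = h/(m₁v₁) = 7.51 × 10^-11 m
λ₂ = h/(m₂v₂) = 8.42 × 10^-14 m

Ratio λ₁/λ₂ = (m₂v₂)/(m₁v₁)
         = (1.67 × 10^-27 kg × 4.71 × 10^6 m/s) / (9.11 × 10^-31 kg × 9.68 × 10^6 m/s)
         = 892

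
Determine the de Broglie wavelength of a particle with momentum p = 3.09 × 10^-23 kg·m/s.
2.14 × 10^-11 m

Using the de Broglie relation λ = h/p:

λ = h/p
λ = (6.626 × 10^-34 J·s) / (3.09 × 10^-23 kg·m/s)
λ = 2.14 × 10^-11 m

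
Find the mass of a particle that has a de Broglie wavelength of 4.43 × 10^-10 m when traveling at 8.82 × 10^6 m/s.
1.70 × 10^-31 kg

From the de Broglie relation λ = h/(mv), we solve for m:

m = h/(λv)
m = (6.626 × 10^-34 J·s) / (4.43 × 10^-10 m × 8.82 × 10^6 m/s)
m = 1.70 × 10^-31 kg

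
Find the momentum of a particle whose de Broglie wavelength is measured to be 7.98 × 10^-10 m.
8.30 × 10^-25 kg·m/s

From the de Broglie relation λ = h/p, we solve for p:

p = h/λ
p = (6.626 × 10^-34 J·s) / (7.98 × 10^-10 m)
p = 8.30 × 10^-25 kg·m/s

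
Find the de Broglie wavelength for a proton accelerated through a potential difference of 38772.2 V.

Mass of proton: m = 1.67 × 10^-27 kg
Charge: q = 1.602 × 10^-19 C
1.45 × 10^-13 m

When a particle is accelerated through voltage V, it gains kinetic energy KE = qV.

The de Broglie wavelength is then λ = h/√(2mqV):

λ = h/√(2mqV)
λ = (6.626 × 10^-34 J·s) / √(2 × 1.67 × 10^-27 kg × 1.602 × 10^-19 C × 38772.2 V)
λ = 1.45 × 10^-13 m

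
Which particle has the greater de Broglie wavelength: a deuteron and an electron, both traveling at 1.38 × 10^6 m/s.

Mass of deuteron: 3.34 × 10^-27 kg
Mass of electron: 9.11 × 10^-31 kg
The electron has the longer wavelength.

Using λ = h/(mv), since both particles have the same velocity, the wavelength depends only on mass.

For deuteron: λ₁ = h/(m₁v) = 1.44 × 10^-13 m
For electron: λ₂ = h/(m₂v) = 5.27 × 10^-10 m

Since λ ∝ 1/m at constant velocity, the lighter particle has the longer wavelength.

The electron has the longer de Broglie wavelength.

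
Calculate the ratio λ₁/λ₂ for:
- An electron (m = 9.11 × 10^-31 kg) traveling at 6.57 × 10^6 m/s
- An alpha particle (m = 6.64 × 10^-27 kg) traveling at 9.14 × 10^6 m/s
λ₁/λ₂ = 1.01 × 10^4

Using λ = h/(mv):

λ₁ = h/(m₁v₁) = 1.11 × 10^-10 m
λ₂ = h/(m₂v₂) = 1.09 × 10^-14 m

Ratio λ₁/λ₂ = (m₂v₂)/(m₁v₁)
         = (6.64 × 10^-27 kg × 9.14 × 10^6 m/s) / (9.11 × 10^-31 kg × 6.57 × 10^6 m/s)
         = 1.01 × 10^4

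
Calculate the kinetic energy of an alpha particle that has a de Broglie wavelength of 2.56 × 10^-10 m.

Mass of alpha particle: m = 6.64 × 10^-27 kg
5.04 × 10^-22 J (or 3.15 × 10^-3 eV)

From λ = h/√(2mKE), we solve for KE:

λ² = h²/(2mKE)
KE = h²/(2mλ²)
KE = (6.626 × 10^-34 J·s)² / (2 × 6.64 × 10^-27 kg × (2.56 × 10^-10 m)²)
KE = 5.04 × 10^-22 J
KE = 3.15 × 10^-3 eV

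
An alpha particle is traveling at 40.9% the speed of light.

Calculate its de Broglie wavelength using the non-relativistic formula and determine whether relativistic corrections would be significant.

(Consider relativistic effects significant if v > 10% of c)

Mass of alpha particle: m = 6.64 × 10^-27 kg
Yes, relativistic corrections are needed.

Using the non-relativistic de Broglie formula λ = h/(mv):

v = 40.9% × c = 1.226 × 10^8 m/s

λ = h/(mv)
λ = (6.626 × 10^-34 J·s) / (6.64 × 10^-27 kg × 1.226 × 10^8 m/s)
λ = 8.14 × 10^-16 m

Since v = 40.9% of c > 10% of c, relativistic corrections ARE significant and the actual wavelength would differ from this non-relativistic estimate.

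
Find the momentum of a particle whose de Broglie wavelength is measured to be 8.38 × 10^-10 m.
7.91 × 10^-25 kg·m/s

From the de Broglie relation λ = h/p, we solve for p:

p = h/λ
p = (6.626 × 10^-34 J·s) / (8.38 × 10^-10 m)
p = 7.91 × 10^-25 kg·m/s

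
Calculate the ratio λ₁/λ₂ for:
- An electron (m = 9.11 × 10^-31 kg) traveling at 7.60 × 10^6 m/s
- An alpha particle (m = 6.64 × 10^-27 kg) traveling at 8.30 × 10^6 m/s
λ₁/λ₂ = 7.96 × 10^3

Using λ = h/(mv):

λ₁ = h/(m₁v₁) = 9.57 × 10^-11 m
λ₂ = h/(m₂v₂) = 1.20 × 10^-14 m

Ratio λ₁/λ₂ = (m₂v₂)/(m₁v₁)
         = (6.64 × 10^-27 kg × 8.30 × 10^6 m/s) / (9.11 × 10^-31 kg × 7.60 × 10^6 m/s)
         = 7.96 × 10^3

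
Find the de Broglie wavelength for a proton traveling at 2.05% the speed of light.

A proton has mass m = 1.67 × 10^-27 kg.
6.46 × 10^-14 m

Using the de Broglie relation λ = h/(mv):

v = 2.05% × c = 6.146 × 10^6 m/s

λ = h/(mv)
λ = (6.626 × 10^-34 J·s) / (1.67 × 10^-27 kg × 6.146 × 10^6 m/s)
λ = 6.46 × 10^-14 m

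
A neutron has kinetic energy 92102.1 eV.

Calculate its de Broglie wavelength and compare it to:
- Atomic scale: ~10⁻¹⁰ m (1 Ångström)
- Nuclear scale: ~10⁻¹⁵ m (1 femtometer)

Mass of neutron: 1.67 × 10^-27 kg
λ = 9.44 × 10^-14 m, which is between nuclear and atomic scales.

Using λ = h/√(2mKE):

KE = 92102.1 eV = 1.476 × 10^-14 J

λ = h/√(2mKE)
λ = (6.626 × 10^-34 J·s) / √(2 × 1.67 × 10^-27 kg × 1.476 × 10^-14 J)
λ = 9.44 × 10^-14 m

Comparison:
- Atomic scale (10⁻¹⁰ m): λ is 0.00094× this size
- Nuclear scale (10⁻¹⁵ m): λ is 94× this size

The wavelength is between nuclear and atomic scales.

This wavelength is appropriate for probing atomic structure but too large for nuclear physics experiments.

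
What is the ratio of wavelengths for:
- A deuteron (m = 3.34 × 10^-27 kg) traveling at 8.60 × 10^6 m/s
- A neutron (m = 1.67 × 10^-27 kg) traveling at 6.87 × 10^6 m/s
λ₁/λ₂ = 0.399

Using λ = h/(mv):

λ₁ = h/(m₁v₁) = 2.31 × 10^-14 m
λ₂ = h/(m₂v₂) = 5.78 × 10^-14 m

Ratio λ₁/λ₂ = (m₂v₂)/(m₁v₁)
         = (1.67 × 10^-27 kg × 6.87 × 10^6 m/s) / (3.34 × 10^-27 kg × 8.60 × 10^6 m/s)
         = 0.399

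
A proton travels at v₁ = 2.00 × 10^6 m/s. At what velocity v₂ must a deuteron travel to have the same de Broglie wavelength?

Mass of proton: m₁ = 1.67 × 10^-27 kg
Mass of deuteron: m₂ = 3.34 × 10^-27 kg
v₂ = 1.00 × 10^6 m/s

For equal de Broglie wavelengths: λ₁ = λ₂

h/(m₁v₁) = h/(m₂v₂)
m₁v₁ = m₂v₂
v₂ = v₁ · (m₁/m₂)

v₂ = 2.00 × 10^6 m/s × (1.67 × 10^-27 kg / 3.34 × 10^-27 kg)
v₂ = 1.00 × 10^6 m/s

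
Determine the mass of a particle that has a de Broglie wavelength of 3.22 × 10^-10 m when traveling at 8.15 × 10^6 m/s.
2.52 × 10^-31 kg

From the de Broglie relation λ = h/(mv), we solve for m:

m = h/(λv)
m = (6.626 × 10^-34 J·s) / (3.22 × 10^-10 m × 8.15 × 10^6 m/s)
m = 2.52 × 10^-31 kg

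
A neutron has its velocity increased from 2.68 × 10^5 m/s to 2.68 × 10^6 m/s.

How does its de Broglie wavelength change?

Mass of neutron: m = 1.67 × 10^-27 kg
The wavelength decreases by a factor of 10.

Using λ = h/(mv):

Initial wavelength: λ₁ = h/(mv₁) = 1.48 × 10^-12 m
Final wavelength: λ₂ = h/(mv₂) = 1.48 × 10^-13 m

Since λ ∝ 1/v, when velocity increases by a factor of 10, the wavelength decreases by a factor of 10.

λ₂/λ₁ = v₁/v₂ = 1/10

The wavelength decreases by a factor of 10.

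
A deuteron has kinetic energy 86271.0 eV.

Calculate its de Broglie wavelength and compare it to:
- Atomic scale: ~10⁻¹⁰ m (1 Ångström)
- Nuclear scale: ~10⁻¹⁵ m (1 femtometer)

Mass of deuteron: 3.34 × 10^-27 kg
λ = 6.90 × 10^-14 m, which is between nuclear and atomic scales.

Using λ = h/√(2mKE):

KE = 86271.0 eV = 1.382 × 10^-14 J

λ = h/√(2mKE)
λ = (6.626 × 10^-34 J·s) / √(2 × 3.34 × 10^-27 kg × 1.382 × 10^-14 J)
λ = 6.90 × 10^-14 m

Comparison:
- Atomic scale (10⁻¹⁰ m): λ is 0.00069× this size
- Nuclear scale (10⁻¹⁵ m): λ is 69× this size

The wavelength is between nuclear and atomic scales.

This wavelength is appropriate for probing atomic structure but too large for nuclear physics experiments.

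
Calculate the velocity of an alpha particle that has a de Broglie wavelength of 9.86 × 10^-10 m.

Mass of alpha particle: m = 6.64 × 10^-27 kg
1.01 × 10^2 m/s

From the de Broglie relation λ = h/(mv), we solve for v:

v = h/(mλ)
v = (6.626 × 10^-34 J·s) / (6.64 × 10^-27 kg × 9.86 × 10^-10 m)
v = 1.01 × 10^2 m/s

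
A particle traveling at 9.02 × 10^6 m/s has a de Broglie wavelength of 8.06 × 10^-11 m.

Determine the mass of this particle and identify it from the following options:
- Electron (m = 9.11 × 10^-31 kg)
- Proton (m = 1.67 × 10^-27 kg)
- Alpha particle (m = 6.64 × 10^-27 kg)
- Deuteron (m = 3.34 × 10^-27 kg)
The particle is an electron.

From λ = h/(mv), solve for mass:

m = h/(λv)
m = (6.626 × 10^-34 J·s) / (8.06 × 10^-11 m × 9.02 × 10^6 m/s)
m = 9.11 × 10^-31 kg

Comparing with the listed masses, this is closest to an electron.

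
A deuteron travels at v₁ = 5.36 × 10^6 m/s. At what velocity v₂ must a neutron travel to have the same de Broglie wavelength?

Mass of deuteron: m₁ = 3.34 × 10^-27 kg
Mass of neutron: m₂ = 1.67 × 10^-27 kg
v₂ = 1.07 × 10^7 m/s

For equal de Broglie wavelengths: λ₁ = λ₂

h/(m₁v₁) = h/(m₂v₂)
m₁v₁ = m₂v₂
v₂ = v₁ · (m₁/m₂)

v₂ = 5.36 × 10^6 m/s × (3.34 × 10^-27 kg / 1.67 × 10^-27 kg)
v₂ = 1.07 × 10^7 m/s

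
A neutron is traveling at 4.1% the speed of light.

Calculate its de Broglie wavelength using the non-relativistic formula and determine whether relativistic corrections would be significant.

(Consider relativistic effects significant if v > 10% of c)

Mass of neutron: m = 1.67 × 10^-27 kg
No, relativistic corrections are not needed.

Using the non-relativistic de Broglie formula λ = h/(mv):

v = 4.1% × c = 1.229 × 10^7 m/s

λ = h/(mv)
λ = (6.626 × 10^-34 J·s) / (1.67 × 10^-27 kg × 1.229 × 10^7 m/s)
λ = 3.23 × 10^-14 m

Since v = 4.1% of c < 10% of c, relativistic corrections are NOT significant and this non-relativistic result is a good approximation.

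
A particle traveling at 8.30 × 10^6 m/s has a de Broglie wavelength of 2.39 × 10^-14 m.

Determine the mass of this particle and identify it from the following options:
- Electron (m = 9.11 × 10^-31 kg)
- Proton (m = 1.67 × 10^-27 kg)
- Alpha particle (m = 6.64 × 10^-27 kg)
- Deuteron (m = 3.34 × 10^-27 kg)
The particle is a deuteron.

From λ = h/(mv), solve for mass:

m = h/(λv)
m = (6.626 × 10^-34 J·s) / (2.39 × 10^-14 m × 8.30 × 10^6 m/s)
m = 3.34 × 10^-27 kg

Comparing with the listed masses, this is closest to a deuteron.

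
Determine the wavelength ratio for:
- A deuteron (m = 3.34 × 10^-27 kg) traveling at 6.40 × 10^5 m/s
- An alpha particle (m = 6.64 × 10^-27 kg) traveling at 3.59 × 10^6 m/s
λ₁/λ₂ = 11.2

Using λ = h/(mv):

λ₁ = h/(m₁v₁) = 3.10 × 10^-13 m
λ₂ = h/(m₂v₂) = 2.78 × 10^-14 m

Ratio λ₁/λ₂ = (m₂v₂)/(m₁v₁)
         = (6.64 × 10^-27 kg × 3.59 × 10^6 m/s) / (3.34 × 10^-27 kg × 6.40 × 10^5 m/s)
         = 11.2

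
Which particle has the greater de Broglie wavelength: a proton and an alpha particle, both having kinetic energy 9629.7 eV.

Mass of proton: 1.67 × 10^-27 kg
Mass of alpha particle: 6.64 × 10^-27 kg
The proton has the longer wavelength.

Using λ = h/√(2mKE):

For proton: λ₁ = h/√(2m₁KE) = 2.92 × 10^-13 m
For alpha particle: λ₂ = h/√(2m₂KE) = 1.46 × 10^-13 m

Since λ ∝ 1/√m at constant kinetic energy, the lighter particle has the longer wavelength.

The proton has the longer de Broglie wavelength.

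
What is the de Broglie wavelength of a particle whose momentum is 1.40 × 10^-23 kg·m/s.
4.73 × 10^-11 m

Using the de Broglie relation λ = h/p:

λ = h/p
λ = (6.626 × 10^-34 J·s) / (1.40 × 10^-23 kg·m/s)
λ = 4.73 × 10^-11 m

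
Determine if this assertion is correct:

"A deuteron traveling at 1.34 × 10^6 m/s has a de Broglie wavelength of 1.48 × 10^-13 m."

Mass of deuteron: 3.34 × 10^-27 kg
True

The claim is correct.

Using λ = h/(mv):
λ = (6.626 × 10^-34 J·s) / (3.34 × 10^-27 kg × 1.34 × 10^6 m/s)
λ = 1.48 × 10^-13 m

This matches the claimed value.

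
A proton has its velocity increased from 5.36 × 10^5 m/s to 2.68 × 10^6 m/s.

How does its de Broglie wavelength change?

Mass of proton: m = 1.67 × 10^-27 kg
The wavelength decreases by a factor of 5.

Using λ = h/(mv):

Initial wavelength: λ₁ = h/(mv₁) = 7.40 × 10^-13 m
Final wavelength: λ₂ = h/(mv₂) = 1.48 × 10^-13 m

Since λ ∝ 1/v, when velocity increases by a factor of 5, the wavelength decreases by a factor of 5.

λ₂/λ₁ = v₁/v₂ = 1/5

The wavelength decreases by a factor of 5.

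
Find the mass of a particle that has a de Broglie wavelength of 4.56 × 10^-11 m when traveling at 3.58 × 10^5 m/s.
4.06 × 10^-29 kg

From the de Broglie relation λ = h/(mv), we solve for m:

m = h/(λv)
m = (6.626 × 10^-34 J·s) / (4.56 × 10^-11 m × 3.58 × 10^5 m/s)
m = 4.06 × 10^-29 kg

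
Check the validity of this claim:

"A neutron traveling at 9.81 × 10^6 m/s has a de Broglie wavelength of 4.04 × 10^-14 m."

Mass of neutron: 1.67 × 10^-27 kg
True

The claim is correct.

Using λ = h/(mv):
λ = (6.626 × 10^-34 J·s) / (1.67 × 10^-27 kg × 9.81 × 10^6 m/s)
λ = 4.04 × 10^-14 m

This matches the claimed value.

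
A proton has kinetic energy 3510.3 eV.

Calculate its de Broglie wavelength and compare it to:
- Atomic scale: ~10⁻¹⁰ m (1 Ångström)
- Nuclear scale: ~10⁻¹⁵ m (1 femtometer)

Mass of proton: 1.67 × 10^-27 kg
λ = 4.83 × 10^-13 m, which is between nuclear and atomic scales.

Using λ = h/√(2mKE):

KE = 3510.3 eV = 5.624 × 10^-16 J

λ = h/√(2mKE)
λ = (6.626 × 10^-34 J·s) / √(2 × 1.67 × 10^-27 kg × 5.624 × 10^-16 J)
λ = 4.83 × 10^-13 m

Comparison:
- Atomic scale (10⁻¹⁰ m): λ is 0.0048× this size
- Nuclear scale (10⁻¹⁵ m): λ is 4.8e+02× this size

The wavelength is between nuclear and atomic scales.

This wavelength is appropriate for probing atomic structure but too large for nuclear physics experiments.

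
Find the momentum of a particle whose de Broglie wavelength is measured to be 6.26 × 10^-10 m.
1.06 × 10^-24 kg·m/s

From the de Broglie relation λ = h/p, we solve for p:

p = h/λ
p = (6.626 × 10^-34 J·s) / (6.26 × 10^-10 m)
p = 1.06 × 10^-24 kg·m/s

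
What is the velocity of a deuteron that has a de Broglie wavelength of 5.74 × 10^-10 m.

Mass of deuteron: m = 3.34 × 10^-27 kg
3.46 × 10^2 m/s

From the de Broglie relation λ = h/(mv), we solve for v:

v = h/(mλ)
v = (6.626 × 10^-34 J·s) / (3.34 × 10^-27 kg × 5.74 × 10^-10 m)
v = 3.46 × 10^2 m/s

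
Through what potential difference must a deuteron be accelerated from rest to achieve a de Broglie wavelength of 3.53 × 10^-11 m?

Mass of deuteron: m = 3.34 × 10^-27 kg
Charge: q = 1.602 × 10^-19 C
3.29 × 10^-1 V

From λ = h/√(2mqV), we solve for V:

λ² = h²/(2mqV)
V = h²/(2mqλ²)
V = (6.626 × 10^-34 J·s)² / (2 × 3.34 × 10^-27 kg × 1.602 × 10^-19 C × (3.53 × 10^-11 m)²)
V = 3.29 × 10^-1 V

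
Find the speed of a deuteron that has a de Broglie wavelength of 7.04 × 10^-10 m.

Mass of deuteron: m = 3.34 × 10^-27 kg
2.82 × 10^2 m/s

From the de Broglie relation λ = h/(mv), we solve for v:

v = h/(mλ)
v = (6.626 × 10^-34 J·s) / (3.34 × 10^-27 kg × 7.04 × 10^-10 m)
v = 2.82 × 10^2 m/s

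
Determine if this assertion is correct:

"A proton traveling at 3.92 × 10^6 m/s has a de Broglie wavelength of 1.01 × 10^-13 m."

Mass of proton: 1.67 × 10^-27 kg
True

The claim is correct.

Using λ = h/(mv):
λ = (6.626 × 10^-34 J·s) / (1.67 × 10^-27 kg × 3.92 × 10^6 m/s)
λ = 1.01 × 10^-13 m

This matches the claimed value.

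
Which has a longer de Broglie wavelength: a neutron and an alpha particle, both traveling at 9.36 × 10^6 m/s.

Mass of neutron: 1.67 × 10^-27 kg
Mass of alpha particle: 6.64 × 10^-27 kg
The neutron has the longer wavelength.

Using λ = h/(mv), since both particles have the same velocity, the wavelength depends only on mass.

For neutron: λ₁ = h/(m₁v) = 4.24 × 10^-14 m
For alpha particle: λ₂ = h/(m₂v) = 1.07 × 10^-14 m

Since λ ∝ 1/m at constant velocity, the lighter particle has the longer wavelength.

The neutron has the longer de Broglie wavelength.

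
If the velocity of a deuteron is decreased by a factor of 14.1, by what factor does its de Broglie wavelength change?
The wavelength increases by a factor of 14.1.

From λ = h/(mv), the wavelength is inversely proportional to velocity:

λ ∝ 1/v

If v → v/14.1, then λ → 14.1λ

When velocity is decreased by a factor of 14.1, the wavelength increases by a factor of 14.1.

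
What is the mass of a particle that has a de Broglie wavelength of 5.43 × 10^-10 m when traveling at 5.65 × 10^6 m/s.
2.16 × 10^-31 kg

From the de Broglie relation λ = h/(mv), we solve for m:

m = h/(λv)
m = (6.626 × 10^-34 J·s) / (5.43 × 10^-10 m × 5.65 × 10^6 m/s)
m = 2.16 × 10^-31 kg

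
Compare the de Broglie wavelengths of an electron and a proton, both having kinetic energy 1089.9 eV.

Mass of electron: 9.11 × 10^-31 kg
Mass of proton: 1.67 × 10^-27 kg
The electron has the longer wavelength.

Using λ = h/√(2mKE):

For electron: λ₁ = h/√(2m₁KE) = 3.71 × 10^-11 m
For proton: λ₂ = h/√(2m₂KE) = 8.68 × 10^-13 m

Since λ ∝ 1/√m at constant kinetic energy, the lighter particle has the longer wavelength.

The electron has the longer de Broglie wavelength.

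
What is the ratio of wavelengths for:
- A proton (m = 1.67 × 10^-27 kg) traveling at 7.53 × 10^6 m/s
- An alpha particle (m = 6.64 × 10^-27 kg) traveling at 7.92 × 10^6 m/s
λ₁/λ₂ = 4.18

Using λ = h/(mv):

λ₁ = h/(m₁v₁) = 5.27 × 10^-14 m
λ₂ = h/(m₂v₂) = 1.26 × 10^-14 m

Ratio λ₁/λ₂ = (m₂v₂)/(m₁v₁)
         = (6.64 × 10^-27 kg × 7.92 × 10^6 m/s) / (1.67 × 10^-27 kg × 7.53 × 10^6 m/s)
         = 4.18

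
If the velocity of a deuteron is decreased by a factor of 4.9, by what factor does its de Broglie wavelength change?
The wavelength increases by a factor of 4.9.

From λ = h/(mv), the wavelength is inversely proportional to velocity:

λ ∝ 1/v

If v → v/4.9, then λ → 4.9λ

When velocity is decreased by a factor of 4.9, the wavelength increases by a factor of 4.9.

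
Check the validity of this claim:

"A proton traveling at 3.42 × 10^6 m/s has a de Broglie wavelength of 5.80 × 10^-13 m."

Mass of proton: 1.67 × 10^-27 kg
False

The claim is incorrect.

Using λ = h/(mv):
λ = (6.626 × 10^-34 J·s) / (1.67 × 10^-27 kg × 3.42 × 10^6 m/s)
λ = 1.16 × 10^-13 m

The actual wavelength differs from the claimed 5.80 × 10^-13 m.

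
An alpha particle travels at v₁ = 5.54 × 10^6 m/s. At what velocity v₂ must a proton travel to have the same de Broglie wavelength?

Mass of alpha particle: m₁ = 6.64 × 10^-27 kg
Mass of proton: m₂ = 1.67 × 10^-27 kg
v₂ = 2.20 × 10^7 m/s

For equal de Broglie wavelengths: λ₁ = λ₂

h/(m₁v₁) = h/(m₂v₂)
m₁v₁ = m₂v₂
v₂ = v₁ · (m₁/m₂)

v₂ = 5.54 × 10^6 m/s × (6.64 × 10^-27 kg / 1.67 × 10^-27 kg)
v₂ = 2.20 × 10^7 m/s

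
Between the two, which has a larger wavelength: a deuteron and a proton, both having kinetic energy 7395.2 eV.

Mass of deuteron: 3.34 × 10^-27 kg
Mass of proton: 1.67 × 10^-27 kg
The proton has the longer wavelength.

Using λ = h/√(2mKE):

For deuteron: λ₁ = h/√(2m₁KE) = 2.36 × 10^-13 m
For proton: λ₂ = h/√(2m₂KE) = 3.33 × 10^-13 m

Since λ ∝ 1/√m at constant kinetic energy, the lighter particle has the longer wavelength.

The proton has the longer de Broglie wavelength.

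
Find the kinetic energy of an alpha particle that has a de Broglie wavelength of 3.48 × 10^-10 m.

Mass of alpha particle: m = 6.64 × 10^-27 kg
2.73 × 10^-22 J (or 1.70 × 10^-3 eV)

From λ = h/√(2mKE), we solve for KE:

λ² = h²/(2mKE)
KE = h²/(2mλ²)
KE = (6.626 × 10^-34 J·s)² / (2 × 6.64 × 10^-27 kg × (3.48 × 10^-10 m)²)
KE = 2.73 × 10^-22 J
KE = 1.70 × 10^-3 eV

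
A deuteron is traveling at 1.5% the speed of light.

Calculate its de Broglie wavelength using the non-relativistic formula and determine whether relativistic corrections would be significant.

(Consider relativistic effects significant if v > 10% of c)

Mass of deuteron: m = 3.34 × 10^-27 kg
No, relativistic corrections are not needed.

Using the non-relativistic de Broglie formula λ = h/(mv):

v = 1.5% × c = 4.497 × 10^6 m/s

λ = h/(mv)
λ = (6.626 × 10^-34 J·s) / (3.34 × 10^-27 kg × 4.497 × 10^6 m/s)
λ = 4.41 × 10^-14 m

Since v = 1.5% of c < 10% of c, relativistic corrections are NOT significant and this non-relativistic result is a good approximation.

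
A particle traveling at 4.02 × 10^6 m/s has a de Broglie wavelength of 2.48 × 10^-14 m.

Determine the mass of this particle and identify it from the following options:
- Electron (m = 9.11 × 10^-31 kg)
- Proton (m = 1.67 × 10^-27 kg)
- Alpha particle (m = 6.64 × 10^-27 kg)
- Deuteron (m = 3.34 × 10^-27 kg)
The particle is an alpha particle.

From λ = h/(mv), solve for mass:

m = h/(λv)
m = (6.626 × 10^-34 J·s) / (2.48 × 10^-14 m × 4.02 × 10^6 m/s)
m = 6.65 × 10^-27 kg

Comparing with the listed masses, this is closest to an alpha particle.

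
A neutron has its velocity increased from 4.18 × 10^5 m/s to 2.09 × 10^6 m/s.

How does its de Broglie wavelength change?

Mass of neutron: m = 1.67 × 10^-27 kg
The wavelength decreases by a factor of 5.

Using λ = h/(mv):

Initial wavelength: λ₁ = h/(mv₁) = 9.49 × 10^-13 m
Final wavelength: λ₂ = h/(mv₂) = 1.90 × 10^-13 m

Since λ ∝ 1/v, when velocity increases by a factor of 5, the wavelength decreases by a factor of 5.

λ₂/λ₁ = v₁/v₂ = 1/5

The wavelength decreases by a factor of 5.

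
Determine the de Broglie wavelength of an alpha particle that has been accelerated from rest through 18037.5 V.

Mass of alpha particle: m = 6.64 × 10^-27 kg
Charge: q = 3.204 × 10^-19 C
7.56 × 10^-14 m

When a particle is accelerated through voltage V, it gains kinetic energy KE = qV.

The de Broglie wavelength is then λ = h/√(2mqV):

λ = h/√(2mqV)
λ = (6.626 × 10^-34 J·s) / √(2 × 6.64 × 10^-27 kg × 3.204 × 10^-19 C × 18037.5 V)
λ = 7.56 × 10^-14 m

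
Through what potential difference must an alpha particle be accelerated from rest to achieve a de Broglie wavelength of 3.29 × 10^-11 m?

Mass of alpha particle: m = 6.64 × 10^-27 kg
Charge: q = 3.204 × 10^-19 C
9.53 × 10^-2 V

From λ = h/√(2mqV), we solve for V:

λ² = h²/(2mqV)
V = h²/(2mqλ²)
V = (6.626 × 10^-34 J·s)² / (2 × 6.64 × 10^-27 kg × 3.204 × 10^-19 C × (3.29 × 10^-11 m)²)
V = 9.53 × 10^-2 V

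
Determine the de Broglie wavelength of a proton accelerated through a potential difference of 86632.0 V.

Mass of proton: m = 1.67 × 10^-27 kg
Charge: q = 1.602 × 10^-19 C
9.73 × 10^-14 m

When a particle is accelerated through voltage V, it gains kinetic energy KE = qV.

The de Broglie wavelength is then λ = h/√(2mqV):

λ = h/√(2mqV)
λ = (6.626 × 10^-34 J·s) / √(2 × 1.67 × 10^-27 kg × 1.602 × 10^-19 C × 86632.0 V)
λ = 9.73 × 10^-14 m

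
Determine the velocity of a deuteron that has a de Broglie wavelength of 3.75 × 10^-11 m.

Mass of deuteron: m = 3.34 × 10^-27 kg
5.29 × 10^3 m/s

From the de Broglie relation λ = h/(mv), we solve for v:

v = h/(mλ)
v = (6.626 × 10^-34 J·s) / (3.34 × 10^-27 kg × 3.75 × 10^-11 m)
v = 5.29 × 10^3 m/s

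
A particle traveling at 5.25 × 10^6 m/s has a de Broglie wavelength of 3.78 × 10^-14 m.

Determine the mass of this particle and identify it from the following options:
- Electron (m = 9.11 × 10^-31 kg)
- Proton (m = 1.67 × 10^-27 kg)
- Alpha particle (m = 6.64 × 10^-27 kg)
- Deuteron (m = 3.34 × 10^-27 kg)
The particle is a deuteron.

From λ = h/(mv), solve for mass:

m = h/(λv)
m = (6.626 × 10^-34 J·s) / (3.78 × 10^-14 m × 5.25 × 10^6 m/s)
m = 3.34 × 10^-27 kg

Comparing with the listed masses, this is closest to a deuteron.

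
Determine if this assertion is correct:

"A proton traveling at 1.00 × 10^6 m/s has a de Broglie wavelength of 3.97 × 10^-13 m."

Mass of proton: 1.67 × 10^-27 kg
True

The claim is correct.

Using λ = h/(mv):
λ = (6.626 × 10^-34 J·s) / (1.67 × 10^-27 kg × 1.00 × 10^6 m/s)
λ = 3.97 × 10^-13 m

This matches the claimed value.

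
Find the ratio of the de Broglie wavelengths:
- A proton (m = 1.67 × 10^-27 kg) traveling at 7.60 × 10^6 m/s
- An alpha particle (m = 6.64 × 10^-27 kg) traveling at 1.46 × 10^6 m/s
λ₁/λ₂ = 0.764

Using λ = h/(mv):

λ₁ = h/(m₁v₁) = 5.22 × 10^-14 m
λ₂ = h/(m₂v₂) = 6.83 × 10^-14 m

Ratio λ₁/λ₂ = (m₂v₂)/(m₁v₁)
         = (6.64 × 10^-27 kg × 1.46 × 10^6 m/s) / (1.67 × 10^-27 kg × 7.60 × 10^6 m/s)
         = 0.764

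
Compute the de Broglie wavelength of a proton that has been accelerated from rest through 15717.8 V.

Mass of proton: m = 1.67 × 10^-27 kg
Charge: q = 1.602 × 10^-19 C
2.28 × 10^-13 m

When a particle is accelerated through voltage V, it gains kinetic energy KE = qV.

The de Broglie wavelength is then λ = h/√(2mqV):

λ = h/√(2mqV)
λ = (6.626 × 10^-34 J·s) / √(2 × 1.67 × 10^-27 kg × 1.602 × 10^-19 C × 15717.8 V)
λ = 2.28 × 10^-13 m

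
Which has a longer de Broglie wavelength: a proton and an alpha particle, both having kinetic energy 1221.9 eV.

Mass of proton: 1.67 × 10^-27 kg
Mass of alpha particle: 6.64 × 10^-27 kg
The proton has the longer wavelength.

Using λ = h/√(2mKE):

For proton: λ₁ = h/√(2m₁KE) = 8.19 × 10^-13 m
For alpha particle: λ₂ = h/√(2m₂KE) = 4.11 × 10^-13 m

Since λ ∝ 1/√m at constant kinetic energy, the lighter particle has the longer wavelength.

The proton has the longer de Broglie wavelength.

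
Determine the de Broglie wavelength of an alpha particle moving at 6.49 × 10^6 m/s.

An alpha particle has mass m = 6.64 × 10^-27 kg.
1.54 × 10^-14 m

Using the de Broglie relation λ = h/(mv):

λ = h/(mv)
λ = (6.626 × 10^-34 J·s) / (6.64 × 10^-27 kg × 6.49 × 10^6 m/s)
λ = 1.54 × 10^-14 m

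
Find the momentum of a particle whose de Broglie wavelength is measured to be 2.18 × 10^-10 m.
3.04 × 10^-24 kg·m/s

From the de Broglie relation λ = h/p, we solve for p:

p = h/λ
p = (6.626 × 10^-34 J·s) / (2.18 × 10^-10 m)
p = 3.04 × 10^-24 kg·m/s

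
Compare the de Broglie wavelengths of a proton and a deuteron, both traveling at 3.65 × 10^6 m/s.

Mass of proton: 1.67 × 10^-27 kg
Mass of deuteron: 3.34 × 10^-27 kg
The proton has the longer wavelength.

Using λ = h/(mv), since both particles have the same velocity, the wavelength depends only on mass.

For proton: λ₁ = h/(m₁v) = 1.09 × 10^-13 m
For deuteron: λ₂ = h/(m₂v) = 5.44 × 10^-14 m

Since λ ∝ 1/m at constant velocity, the lighter particle has the longer wavelength.

The proton has the longer de Broglie wavelength.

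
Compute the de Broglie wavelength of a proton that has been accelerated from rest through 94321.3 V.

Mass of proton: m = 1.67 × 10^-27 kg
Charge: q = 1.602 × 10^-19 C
9.33 × 10^-14 m

When a particle is accelerated through voltage V, it gains kinetic energy KE = qV.

The de Broglie wavelength is then λ = h/√(2mqV):

λ = h/√(2mqV)
λ = (6.626 × 10^-34 J·s) / √(2 × 1.67 × 10^-27 kg × 1.602 × 10^-19 C × 94321.3 V)
λ = 9.33 × 10^-14 m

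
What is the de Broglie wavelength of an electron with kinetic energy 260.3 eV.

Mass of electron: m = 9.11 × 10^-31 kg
7.60 × 10^-11 m

Using λ = h/√(2mKE):

First convert KE to Joules: KE = 260.3 eV = 4.170 × 10^-17 J

λ = h/√(2mKE)
λ = (6.626 × 10^-34 J·s) / √(2 × 9.11 × 10^-31 kg × 4.170 × 10^-17 J)
λ = 7.60 × 10^-11 m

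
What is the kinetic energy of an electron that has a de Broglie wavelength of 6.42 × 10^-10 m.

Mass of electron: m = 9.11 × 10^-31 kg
5.85 × 10^-19 J (or 3.65 eV)

From λ = h/√(2mKE), we solve for KE:

λ² = h²/(2mKE)
KE = h²/(2mλ²)
KE = (6.626 × 10^-34 J·s)² / (2 × 9.11 × 10^-31 kg × (6.42 × 10^-10 m)²)
KE = 5.85 × 10^-19 J
KE = 3.65 eV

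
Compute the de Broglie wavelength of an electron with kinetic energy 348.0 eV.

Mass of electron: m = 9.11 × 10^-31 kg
6.57 × 10^-11 m

Using λ = h/√(2mKE):

First convert KE to Joules: KE = 348.0 eV = 5.576 × 10^-17 J

λ = h/√(2mKE)
λ = (6.626 × 10^-34 J·s) / √(2 × 9.11 × 10^-31 kg × 5.576 × 10^-17 J)
λ = 6.57 × 10^-11 m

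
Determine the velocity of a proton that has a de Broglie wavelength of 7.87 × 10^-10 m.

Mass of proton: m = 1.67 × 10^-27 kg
5.04 × 10^2 m/s

From the de Broglie relation λ = h/(mv), we solve for v:

v = h/(mλ)
v = (6.626 × 10^-34 J·s) / (1.67 × 10^-27 kg × 7.87 × 10^-10 m)
v = 5.04 × 10^2 m/s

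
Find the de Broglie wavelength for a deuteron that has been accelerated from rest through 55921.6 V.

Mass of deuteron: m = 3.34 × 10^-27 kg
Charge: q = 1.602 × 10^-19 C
8.57 × 10^-14 m

When a particle is accelerated through voltage V, it gains kinetic energy KE = qV.

The de Broglie wavelength is then λ = h/√(2mqV):

λ = h/√(2mqV)
λ = (6.626 × 10^-34 J·s) / √(2 × 3.34 × 10^-27 kg × 1.602 × 10^-19 C × 55921.6 V)
λ = 8.57 × 10^-14 m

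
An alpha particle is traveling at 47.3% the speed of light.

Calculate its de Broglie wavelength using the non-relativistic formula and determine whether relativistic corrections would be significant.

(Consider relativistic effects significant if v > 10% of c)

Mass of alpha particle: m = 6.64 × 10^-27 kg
Yes, relativistic corrections are needed.

Using the non-relativistic de Broglie formula λ = h/(mv):

v = 47.3% × c = 1.418 × 10^8 m/s

λ = h/(mv)
λ = (6.626 × 10^-34 J·s) / (6.64 × 10^-27 kg × 1.418 × 10^8 m/s)
λ = 7.04 × 10^-16 m

Since v = 47.3% of c > 10% of c, relativistic corrections ARE significant and the actual wavelength would differ from this non-relativistic estimate.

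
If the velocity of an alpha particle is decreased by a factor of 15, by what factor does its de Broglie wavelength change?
The wavelength increases by a factor of 15.

From λ = h/(mv), the wavelength is inversely proportional to velocity:

λ ∝ 1/v

If v → v/15, then λ → 15λ

When velocity is decreased by a factor of 15, the wavelength increases by a factor of 15.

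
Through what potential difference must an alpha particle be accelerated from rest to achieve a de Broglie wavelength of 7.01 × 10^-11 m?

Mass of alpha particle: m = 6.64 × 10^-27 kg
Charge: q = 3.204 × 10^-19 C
2.10 × 10^-2 V

From λ = h/√(2mqV), we solve for V:

λ² = h²/(2mqV)
V = h²/(2mqλ²)
V = (6.626 × 10^-34 J·s)² / (2 × 6.64 × 10^-27 kg × 3.204 × 10^-19 C × (7.01 × 10^-11 m)²)
V = 2.10 × 10^-2 V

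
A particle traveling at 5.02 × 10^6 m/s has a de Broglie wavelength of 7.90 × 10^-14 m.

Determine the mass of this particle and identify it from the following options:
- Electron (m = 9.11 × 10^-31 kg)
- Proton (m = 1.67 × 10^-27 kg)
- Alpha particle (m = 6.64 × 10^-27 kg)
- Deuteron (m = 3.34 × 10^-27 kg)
The particle is a proton.

From λ = h/(mv), solve for mass:

m = h/(λv)
m = (6.626 × 10^-34 J·s) / (7.90 × 10^-14 m × 5.02 × 10^6 m/s)
m = 1.67 × 10^-27 kg

Comparing with the listed masses, this is closest to a proton.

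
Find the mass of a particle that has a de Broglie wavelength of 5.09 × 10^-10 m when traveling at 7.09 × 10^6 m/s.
1.84 × 10^-31 kg

From the de Broglie relation λ = h/(mv), we solve for m:

m = h/(λv)
m = (6.626 × 10^-34 J·s) / (5.09 × 10^-10 m × 7.09 × 10^6 m/s)
m = 1.84 × 10^-31 kg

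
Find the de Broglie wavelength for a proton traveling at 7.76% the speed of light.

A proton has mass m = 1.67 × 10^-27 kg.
1.71 × 10^-14 m

Using the de Broglie relation λ = h/(mv):

v = 7.76% × c = 2.326 × 10^7 m/s

λ = h/(mv)
λ = (6.626 × 10^-34 J·s) / (1.67 × 10^-27 kg × 2.326 × 10^7 m/s)
λ = 1.71 × 10^-14 m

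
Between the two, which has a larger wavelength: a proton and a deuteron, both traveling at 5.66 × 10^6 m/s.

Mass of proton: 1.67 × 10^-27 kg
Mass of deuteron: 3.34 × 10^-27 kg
The proton has the longer wavelength.

Using λ = h/(mv), since both particles have the same velocity, the wavelength depends only on mass.

For proton: λ₁ = h/(m₁v) = 7.01 × 10^-14 m
For deuteron: λ₂ = h/(m₂v) = 3.51 × 10^-14 m

Since λ ∝ 1/m at constant velocity, the lighter particle has the longer wavelength.

The proton has the longer de Broglie wavelength.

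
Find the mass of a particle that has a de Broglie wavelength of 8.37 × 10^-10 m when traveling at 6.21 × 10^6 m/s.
1.27 × 10^-31 kg

From the de Broglie relation λ = h/(mv), we solve for m:

m = h/(λv)
m = (6.626 × 10^-34 J·s) / (8.37 × 10^-10 m × 6.21 × 10^6 m/s)
m = 1.27 × 10^-31 kg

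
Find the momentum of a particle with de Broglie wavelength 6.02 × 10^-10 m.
1.10 × 10^-24 kg·m/s

From the de Broglie relation λ = h/p, we solve for p:

p = h/λ
p = (6.626 × 10^-34 J·s) / (6.02 × 10^-10 m)
p = 1.10 × 10^-24 kg·m/s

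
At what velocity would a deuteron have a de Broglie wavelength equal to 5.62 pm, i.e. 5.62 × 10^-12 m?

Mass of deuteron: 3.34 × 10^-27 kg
3.53 × 10^4 m/s

From λ = h/(mv), solve for v:

v = h/(mλ)
v = (6.626 × 10^-34 J·s) / (3.34 × 10^-27 kg × 5.62 × 10^-12 m)
v = 3.53 × 10^4 m/s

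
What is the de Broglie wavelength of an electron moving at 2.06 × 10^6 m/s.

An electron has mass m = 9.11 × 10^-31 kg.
3.53 × 10^-10 m

Using the de Broglie relation λ = h/(mv):

λ = h/(mv)
λ = (6.626 × 10^-34 J·s) / (9.11 × 10^-31 kg × 2.06 × 10^6 m/s)
λ = 3.53 × 10^-10 m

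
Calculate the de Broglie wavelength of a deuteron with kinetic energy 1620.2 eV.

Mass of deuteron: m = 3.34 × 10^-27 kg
5.03 × 10^-13 m

Using λ = h/√(2mKE):

First convert KE to Joules: KE = 1620.2 eV = 2.596 × 10^-16 J

λ = h/√(2mKE)
λ = (6.626 × 10^-34 J·s) / √(2 × 3.34 × 10^-27 kg × 2.596 × 10^-16 J)
λ = 5.03 × 10^-13 m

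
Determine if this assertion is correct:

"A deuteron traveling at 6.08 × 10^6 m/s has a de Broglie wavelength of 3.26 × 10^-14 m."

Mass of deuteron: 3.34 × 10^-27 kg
True

The claim is correct.

Using λ = h/(mv):
λ = (6.626 × 10^-34 J·s) / (3.34 × 10^-27 kg × 6.08 × 10^6 m/s)
λ = 3.26 × 10^-14 m

This matches the claimed value.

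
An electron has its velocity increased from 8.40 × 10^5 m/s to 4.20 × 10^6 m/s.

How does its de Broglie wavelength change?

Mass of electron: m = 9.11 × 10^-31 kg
The wavelength decreases by a factor of 5.

Using λ = h/(mv):

Initial wavelength: λ₁ = h/(mv₁) = 8.66 × 10^-10 m
Final wavelength: λ₂ = h/(mv₂) = 1.73 × 10^-10 m

Since λ ∝ 1/v, when velocity increases by a factor of 5, the wavelength decreases by a factor of 5.

λ₂/λ₁ = v₁/v₂ = 1/5

The wavelength decreases by a factor of 5.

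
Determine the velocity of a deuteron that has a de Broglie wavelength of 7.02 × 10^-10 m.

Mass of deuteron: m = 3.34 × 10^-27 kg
2.83 × 10^2 m/s

From the de Broglie relation λ = h/(mv), we solve for v:

v = h/(mλ)
v = (6.626 × 10^-34 J·s) / (3.34 × 10^-27 kg × 7.02 × 10^-10 m)
v = 2.83 × 10^2 m/s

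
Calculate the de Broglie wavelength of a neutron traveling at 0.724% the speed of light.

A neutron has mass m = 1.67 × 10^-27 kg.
1.83 × 10^-13 m

Using the de Broglie relation λ = h/(mv):

v = 0.724% × c = 2.170 × 10^6 m/s

λ = h/(mv)
λ = (6.626 × 10^-34 J·s) / (1.67 × 10^-27 kg × 2.170 × 10^6 m/s)
λ = 1.83 × 10^-13 m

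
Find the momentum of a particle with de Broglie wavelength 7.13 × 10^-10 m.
9.29 × 10^-25 kg·m/s

From the de Broglie relation λ = h/p, we solve for p:

p = h/λ
p = (6.626 × 10^-34 J·s) / (7.13 × 10^-10 m)
p = 9.29 × 10^-25 kg·m/s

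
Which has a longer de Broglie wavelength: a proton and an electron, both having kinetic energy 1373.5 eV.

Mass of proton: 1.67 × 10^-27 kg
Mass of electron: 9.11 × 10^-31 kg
The electron has the longer wavelength.

Using λ = h/√(2mKE):

For proton: λ₁ = h/√(2m₁KE) = 7.73 × 10^-13 m
For electron: λ₂ = h/√(2m₂KE) = 3.31 × 10^-11 m

Since λ ∝ 1/√m at constant kinetic energy, the lighter particle has the longer wavelength.

The electron has the longer de Broglie wavelength.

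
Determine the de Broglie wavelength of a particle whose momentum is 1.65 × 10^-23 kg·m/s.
4.02 × 10^-11 m

Using the de Broglie relation λ = h/p:

λ = h/p
λ = (6.626 × 10^-34 J·s) / (1.65 × 10^-23 kg·m/s)
λ = 4.02 × 10^-11 m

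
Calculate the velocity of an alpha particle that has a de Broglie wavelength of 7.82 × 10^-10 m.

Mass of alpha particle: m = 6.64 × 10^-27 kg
1.28 × 10^2 m/s

From the de Broglie relation λ = h/(mv), we solve for v:

v = h/(mλ)
v = (6.626 × 10^-34 J·s) / (6.64 × 10^-27 kg × 7.82 × 10^-10 m)
v = 1.28 × 10^2 m/s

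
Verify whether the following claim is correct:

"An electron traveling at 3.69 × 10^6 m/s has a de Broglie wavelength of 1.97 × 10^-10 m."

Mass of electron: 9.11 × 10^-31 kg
True

The claim is correct.

Using λ = h/(mv):
λ = (6.626 × 10^-34 J·s) / (9.11 × 10^-31 kg × 3.69 × 10^6 m/s)
λ = 1.97 × 10^-10 m

This matches the claimed value.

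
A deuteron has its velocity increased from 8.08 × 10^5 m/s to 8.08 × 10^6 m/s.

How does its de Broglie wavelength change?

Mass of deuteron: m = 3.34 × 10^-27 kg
The wavelength decreases by a factor of 10.

Using λ = h/(mv):

Initial wavelength: λ₁ = h/(mv₁) = 2.46 × 10^-13 m
Final wavelength: λ₂ = h/(mv₂) = 2.46 × 10^-14 m

Since λ ∝ 1/v, when velocity increases by a factor of 10, the wavelength decreases by a factor of 10.

λ₂/λ₁ = v₁/v₂ = 1/10

The wavelength decreases by a factor of 10.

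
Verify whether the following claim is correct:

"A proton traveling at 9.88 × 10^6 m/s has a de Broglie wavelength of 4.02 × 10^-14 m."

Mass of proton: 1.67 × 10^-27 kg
True

The claim is correct.

Using λ = h/(mv):
λ = (6.626 × 10^-34 J·s) / (1.67 × 10^-27 kg × 9.88 × 10^6 m/s)
λ = 4.02 × 10^-14 m

This matches the claimed value.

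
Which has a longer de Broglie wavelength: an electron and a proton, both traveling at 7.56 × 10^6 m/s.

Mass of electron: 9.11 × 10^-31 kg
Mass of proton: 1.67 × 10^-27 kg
The electron has the longer wavelength.

Using λ = h/(mv), since both particles have the same velocity, the wavelength depends only on mass.

For electron: λ₁ = h/(m₁v) = 9.62 × 10^-11 m
For proton: λ₂ = h/(m₂v) = 5.25 × 10^-14 m

Since λ ∝ 1/m at constant velocity, the lighter particle has the longer wavelength.

The electron has the longer de Broglie wavelength.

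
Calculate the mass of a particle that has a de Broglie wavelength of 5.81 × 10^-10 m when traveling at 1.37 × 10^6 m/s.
8.32 × 10^-31 kg

From the de Broglie relation λ = h/(mv), we solve for m:

m = h/(λv)
m = (6.626 × 10^-34 J·s) / (5.81 × 10^-10 m × 1.37 × 10^6 m/s)
m = 8.32 × 10^-31 kg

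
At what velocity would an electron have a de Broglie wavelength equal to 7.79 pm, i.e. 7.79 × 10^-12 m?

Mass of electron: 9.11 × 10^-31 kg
9.34 × 10^7 m/s

From λ = h/(mv), solve for v:

v = h/(mλ)
v = (6.626 × 10^-34 J·s) / (9.11 × 10^-31 kg × 7.79 × 10^-12 m)
v = 9.34 × 10^7 m/s

Note: This velocity is 31.1% of the speed of light, so relativistic corrections would be needed for a more accurate calculation.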